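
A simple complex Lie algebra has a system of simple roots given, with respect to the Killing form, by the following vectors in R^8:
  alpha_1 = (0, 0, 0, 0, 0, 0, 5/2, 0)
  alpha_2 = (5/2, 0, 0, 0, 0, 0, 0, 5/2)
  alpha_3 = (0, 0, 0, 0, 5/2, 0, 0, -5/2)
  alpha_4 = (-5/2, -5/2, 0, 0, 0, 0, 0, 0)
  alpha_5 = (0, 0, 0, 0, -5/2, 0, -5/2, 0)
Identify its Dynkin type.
Compute the Cartan integers a_ij = 2(alpha_i, alpha_j)/(alpha_j, alpha_j); the resulting 5x5 Cartan matrix is
[[2, 0, 0, 0, -1], [0, 2, -1, -1, 0], [0, -1, 2, 0, -1], [0, -1, 0, 2, 0], [-2, 0, -1, 0, 2]].
The roots have two lengths (squared-length ratio 2:1); the short ones are alpha_{1}. The associated Dynkin diagram is a chain of 5 nodes with a double edge at one end; the terminal node there is the unique short simple root (B_5), so the type is B_5 (the algebra so(11)).

type B_5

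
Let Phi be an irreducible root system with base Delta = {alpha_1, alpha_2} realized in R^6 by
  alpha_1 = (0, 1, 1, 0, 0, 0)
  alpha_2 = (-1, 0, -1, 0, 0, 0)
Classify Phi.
Compute the Cartan integers a_ij = 2(alpha_i, alpha_j)/(alpha_j, alpha_j); the resulting 2x2 Cartan matrix is
[[2, -1], [-1, 2]].
All simple roots have the same length, so the diagram is simply laced. The associated Dynkin diagram is a chain of 2 nodes with single edges (A_2), so the type is A_2 (the algebra sl(3)).

A_2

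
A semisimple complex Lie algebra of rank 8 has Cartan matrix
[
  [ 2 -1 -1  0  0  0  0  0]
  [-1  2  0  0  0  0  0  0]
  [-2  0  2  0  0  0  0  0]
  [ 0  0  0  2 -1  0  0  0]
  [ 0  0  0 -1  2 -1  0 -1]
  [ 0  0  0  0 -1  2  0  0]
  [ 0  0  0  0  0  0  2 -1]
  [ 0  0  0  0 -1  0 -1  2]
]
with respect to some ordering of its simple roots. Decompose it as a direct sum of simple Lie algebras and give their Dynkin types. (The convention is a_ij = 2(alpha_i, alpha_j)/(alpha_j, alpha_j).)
type C_3 ⊕ type D_5

The diagram associated to this matrix has two connected components: the simple roots {alpha_1, alpha_2, alpha_3} form a chain of 3 nodes with a double edge at one end; the terminal node there is the unique long simple root (C_3), and {alpha_4, alpha_5, alpha_6, alpha_7, alpha_8} form a chain of 3 nodes with a fork of two nodes at one end (D_5). A semisimple Lie algebra decomposes uniquely as the direct sum of simple ideals, one per connected component of its Dynkin diagram, so g ≅ C_3 ⊕ D_5 (dimension 21 + 45 = 66).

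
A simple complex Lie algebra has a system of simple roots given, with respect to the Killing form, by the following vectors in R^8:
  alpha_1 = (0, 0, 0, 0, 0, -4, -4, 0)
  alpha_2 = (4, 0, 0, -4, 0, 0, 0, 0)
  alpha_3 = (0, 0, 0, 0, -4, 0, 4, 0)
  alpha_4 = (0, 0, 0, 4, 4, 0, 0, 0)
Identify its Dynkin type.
type A_4

Compute the Cartan integers a_ij = 2(alpha_i, alpha_j)/(alpha_j, alpha_j); the resulting 4x4 Cartan matrix is
[[2, 0, -1, 0], [0, 2, 0, -1], [-1, 0, 2, -1], [0, -1, -1, 2]].
All simple roots have the same length, so the diagram is simply laced. The associated Dynkin diagram is a chain of 4 nodes with single edges (A_4), so the type is A_4 (the algebra sl(5)).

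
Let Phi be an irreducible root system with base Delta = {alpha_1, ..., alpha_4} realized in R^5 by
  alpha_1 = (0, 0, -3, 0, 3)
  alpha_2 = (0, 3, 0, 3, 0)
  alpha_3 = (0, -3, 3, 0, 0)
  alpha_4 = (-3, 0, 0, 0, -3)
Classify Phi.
Compute the Cartan integers a_ij = 2(alpha_i, alpha_j)/(alpha_j, alpha_j); the resulting 4x4 Cartan matrix is
[[2, 0, -1, -1], [0, 2, -1, 0], [-1, -1, 2, 0], [-1, 0, 0, 2]].
All simple roots have the same length, so the diagram is simply laced. The associated Dynkin diagram is a chain of 4 nodes with single edges (A_4), so the type is A_4 (the algebra sl(5)).

A_4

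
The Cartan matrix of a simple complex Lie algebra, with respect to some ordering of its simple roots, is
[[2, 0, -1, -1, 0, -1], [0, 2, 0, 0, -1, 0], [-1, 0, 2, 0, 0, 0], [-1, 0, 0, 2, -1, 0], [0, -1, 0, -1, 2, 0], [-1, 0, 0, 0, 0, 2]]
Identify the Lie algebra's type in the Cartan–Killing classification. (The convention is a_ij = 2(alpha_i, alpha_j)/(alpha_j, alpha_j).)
The matrix has rank 6 with 2's on the diagonal. Reading the off-diagonal entries as Dynkin edges (a single edge where a_ij = a_ji = -1; a double or triple edge where a_ij * a_ji = 2 or 3), the diagram is a chain of 4 nodes with a fork of two nodes at one end (D_6). One simple-root ordering that puts it in standard form is (alpha_2, alpha_5, alpha_4, alpha_1, alpha_3, alpha_6). So the algebra is type D_6, i.e. so(12).

type D_6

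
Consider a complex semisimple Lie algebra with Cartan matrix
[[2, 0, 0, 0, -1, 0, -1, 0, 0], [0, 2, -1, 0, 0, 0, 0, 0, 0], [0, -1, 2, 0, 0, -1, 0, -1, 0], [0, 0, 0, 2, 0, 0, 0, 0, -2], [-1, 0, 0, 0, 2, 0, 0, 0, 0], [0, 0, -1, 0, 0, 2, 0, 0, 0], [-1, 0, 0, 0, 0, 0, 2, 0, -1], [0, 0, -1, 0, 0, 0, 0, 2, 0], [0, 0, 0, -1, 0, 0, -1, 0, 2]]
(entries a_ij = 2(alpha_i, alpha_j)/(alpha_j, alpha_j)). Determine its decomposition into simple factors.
The diagram associated to this matrix has two connected components: the simple roots {alpha_1, alpha_4, alpha_5, alpha_7, alpha_9} form a chain of 5 nodes with a double edge at one end; the terminal node there is the unique long simple root (C_5), and {alpha_2, alpha_3, alpha_6, alpha_8} form a chain of 2 nodes with a fork of two nodes at one end (D_4). A semisimple Lie algebra decomposes uniquely as the direct sum of simple ideals, one per connected component of its Dynkin diagram, so g ≅ C_5 ⊕ D_4 (dimension 55 + 28 = 83).

type C_5 ⊕ type D_4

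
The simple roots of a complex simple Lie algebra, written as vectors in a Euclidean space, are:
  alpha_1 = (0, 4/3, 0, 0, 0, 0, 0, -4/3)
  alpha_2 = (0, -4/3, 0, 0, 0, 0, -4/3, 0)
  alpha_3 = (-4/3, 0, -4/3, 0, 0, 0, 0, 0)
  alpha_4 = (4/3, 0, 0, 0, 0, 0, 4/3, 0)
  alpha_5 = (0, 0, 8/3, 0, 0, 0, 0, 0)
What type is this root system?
C5

Compute the Cartan integers a_ij = 2(alpha_i, alpha_j)/(alpha_j, alpha_j); the resulting 5x5 Cartan matrix is
[[2, -1, 0, 0, 0], [-1, 2, 0, -1, 0], [0, 0, 2, -1, -1], [0, -1, -1, 2, 0], [0, 0, -2, 0, 2]].
The roots have two lengths (squared-length ratio 2:1); the short ones are alpha_{1,2,3,4}. The associated Dynkin diagram is a chain of 5 nodes with a double edge at one end; the terminal node there is the unique long simple root (C_5), so the type is C_5 (the algebra sp(10)).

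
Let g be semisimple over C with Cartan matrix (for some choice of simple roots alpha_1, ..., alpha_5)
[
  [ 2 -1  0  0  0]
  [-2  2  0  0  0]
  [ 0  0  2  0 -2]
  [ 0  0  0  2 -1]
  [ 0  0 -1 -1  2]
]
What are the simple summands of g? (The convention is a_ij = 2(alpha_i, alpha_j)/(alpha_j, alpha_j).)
B2 ⊕ C3

The diagram associated to this matrix has two connected components: the simple roots {alpha_1, alpha_2} form a chain of 2 nodes with a double edge at one end; the terminal node there is the unique short simple root (B_2), and {alpha_3, alpha_4, alpha_5} form a chain of 3 nodes with a double edge at one end; the terminal node there is the unique long simple root (C_3). A semisimple Lie algebra decomposes uniquely as the direct sum of simple ideals, one per connected component of its Dynkin diagram, so g ≅ B_2 ⊕ C_3 (dimension 10 + 21 = 31).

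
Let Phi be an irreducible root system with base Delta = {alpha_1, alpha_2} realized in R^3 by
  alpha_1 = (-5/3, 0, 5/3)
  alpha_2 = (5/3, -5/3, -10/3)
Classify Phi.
G_2

Compute the Cartan integers a_ij = 2(alpha_i, alpha_j)/(alpha_j, alpha_j); the resulting 2x2 Cartan matrix is
[[2, -1], [-3, 2]].
The roots have two lengths (squared-length ratio 3:1); the short ones are alpha_{1}. The associated Dynkin diagram is two nodes joined by a triple edge (G_2), so the type is G_2.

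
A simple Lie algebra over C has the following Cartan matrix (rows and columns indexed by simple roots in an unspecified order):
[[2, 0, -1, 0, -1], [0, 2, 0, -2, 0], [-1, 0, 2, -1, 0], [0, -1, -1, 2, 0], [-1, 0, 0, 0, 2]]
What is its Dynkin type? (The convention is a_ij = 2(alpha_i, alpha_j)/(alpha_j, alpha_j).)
type C_5

The matrix has rank 5 with 2's on the diagonal. Reading the off-diagonal entries as Dynkin edges (a single edge where a_ij = a_ji = -1; a double or triple edge where a_ij * a_ji = 2 or 3), the diagram is a chain of 5 nodes with a double edge at one end; the terminal node there is the unique long simple root (C_5). One simple-root ordering that puts it in standard form is (alpha_5, alpha_1, alpha_3, alpha_4, alpha_2). So the algebra is type C_5, i.e. sp(10).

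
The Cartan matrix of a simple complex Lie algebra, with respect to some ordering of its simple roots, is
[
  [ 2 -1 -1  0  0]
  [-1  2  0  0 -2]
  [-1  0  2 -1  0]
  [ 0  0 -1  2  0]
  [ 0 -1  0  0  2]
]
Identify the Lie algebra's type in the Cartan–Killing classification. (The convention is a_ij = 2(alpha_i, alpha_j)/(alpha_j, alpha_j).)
The matrix has rank 5 with 2's on the diagonal. Reading the off-diagonal entries as Dynkin edges (a single edge where a_ij = a_ji = -1; a double or triple edge where a_ij * a_ji = 2 or 3), the diagram is a chain of 5 nodes with a double edge at one end; the terminal node there is the unique short simple root (B_5). One simple-root ordering that puts it in standard form is (alpha_4, alpha_3, alpha_1, alpha_2, alpha_5). So the algebra is type B_5, i.e. so(11).

B_5 (so(11))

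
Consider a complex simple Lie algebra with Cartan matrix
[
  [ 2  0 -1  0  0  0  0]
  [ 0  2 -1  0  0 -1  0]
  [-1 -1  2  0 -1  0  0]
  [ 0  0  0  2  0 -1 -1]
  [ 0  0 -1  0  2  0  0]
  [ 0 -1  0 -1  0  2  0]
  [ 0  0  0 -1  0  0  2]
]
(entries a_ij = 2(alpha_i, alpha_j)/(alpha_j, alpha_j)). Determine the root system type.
type D_7

The matrix has rank 7 with 2's on the diagonal. Reading the off-diagonal entries as Dynkin edges (a single edge where a_ij = a_ji = -1; a double or triple edge where a_ij * a_ji = 2 or 3), the diagram is a chain of 5 nodes with a fork of two nodes at one end (D_7). One simple-root ordering that puts it in standard form is (alpha_7, alpha_4, alpha_6, alpha_2, alpha_3, alpha_1, alpha_5). So the algebra is type D_7, i.e. so(14).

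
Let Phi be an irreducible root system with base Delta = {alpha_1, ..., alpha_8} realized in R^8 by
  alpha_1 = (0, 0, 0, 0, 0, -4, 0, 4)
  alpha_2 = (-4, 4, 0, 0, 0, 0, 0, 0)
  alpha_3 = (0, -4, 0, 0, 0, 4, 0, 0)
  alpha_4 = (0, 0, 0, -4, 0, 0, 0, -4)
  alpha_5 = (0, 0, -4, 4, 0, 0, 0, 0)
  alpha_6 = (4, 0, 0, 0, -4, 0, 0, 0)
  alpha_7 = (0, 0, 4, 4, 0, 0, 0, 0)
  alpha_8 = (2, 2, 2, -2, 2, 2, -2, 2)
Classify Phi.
Compute the Cartan integers a_ij = 2(alpha_i, alpha_j)/(alpha_j, alpha_j); the resulting 8x8 Cartan matrix is
[[2, 0, -1, -1, 0, 0, 0, 0], [0, 2, -1, 0, 0, -1, 0, 0], [-1, -1, 2, 0, 0, 0, 0, 0], [-1, 0, 0, 2, -1, 0, -1, 0], [0, 0, 0, -1, 2, 0, 0, -1], [0, -1, 0, 0, 0, 2, 0, 0], [0, 0, 0, -1, 0, 0, 2, 0], [0, 0, 0, 0, -1, 0, 0, 2]].
All simple roots have the same length, so the diagram is simply laced. The associated Dynkin diagram is a chain of 7 nodes with one extra node attached to the third node from one end (E_8), so the type is E_8.

E8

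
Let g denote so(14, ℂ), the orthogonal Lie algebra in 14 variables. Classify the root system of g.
D_7 (so(14))

This is so(14) with 14 even, which has dimension 14(14-1)/2 = 91 and rank 14/2 = 7. In the classification of classical Lie algebras, the orthogonal algebra so(2n) in an even number of variables has type D_n; here n = 7, so the Dynkin diagram is a chain of 5 nodes with a fork of two nodes at one end (D_7). Hence the type is D_7.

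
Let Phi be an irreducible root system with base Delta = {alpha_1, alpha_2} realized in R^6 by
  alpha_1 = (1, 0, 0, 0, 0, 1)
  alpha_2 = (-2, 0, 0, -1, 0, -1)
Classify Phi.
Compute the Cartan integers a_ij = 2(alpha_i, alpha_j)/(alpha_j, alpha_j); the resulting 2x2 Cartan matrix is
[[2, -1], [-3, 2]].
The roots have two lengths (squared-length ratio 3:1); the short ones are alpha_{1}. The associated Dynkin diagram is two nodes joined by a triple edge (G_2), so the type is G_2.

G_2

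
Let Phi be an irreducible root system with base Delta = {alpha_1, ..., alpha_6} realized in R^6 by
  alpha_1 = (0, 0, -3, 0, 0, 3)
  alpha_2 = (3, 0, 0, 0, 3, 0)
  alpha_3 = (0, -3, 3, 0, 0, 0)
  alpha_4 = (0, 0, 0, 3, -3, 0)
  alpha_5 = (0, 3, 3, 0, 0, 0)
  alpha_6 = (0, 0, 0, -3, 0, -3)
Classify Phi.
D_6

Compute the Cartan integers a_ij = 2(alpha_i, alpha_j)/(alpha_j, alpha_j); the resulting 6x6 Cartan matrix is
[[2, 0, -1, 0, -1, -1], [0, 2, 0, -1, 0, 0], [-1, 0, 2, 0, 0, 0], [0, -1, 0, 2, 0, -1], [-1, 0, 0, 0, 2, 0], [-1, 0, 0, -1, 0, 2]].
All simple roots have the same length, so the diagram is simply laced. The associated Dynkin diagram is a chain of 4 nodes with a fork of two nodes at one end (D_6), so the type is D_6 (the algebra so(12)).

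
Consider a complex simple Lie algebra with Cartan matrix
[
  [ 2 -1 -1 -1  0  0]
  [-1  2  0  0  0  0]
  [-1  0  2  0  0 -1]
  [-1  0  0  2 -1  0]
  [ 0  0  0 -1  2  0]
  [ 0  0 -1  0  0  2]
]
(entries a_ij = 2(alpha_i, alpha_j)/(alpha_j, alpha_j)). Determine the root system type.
E6

The matrix has rank 6 with 2's on the diagonal. Reading the off-diagonal entries as Dynkin edges (a single edge where a_ij = a_ji = -1; a double or triple edge where a_ij * a_ji = 2 or 3), the diagram is a chain of 5 nodes with one extra node attached to the third node from one end (E_6). One simple-root ordering that puts it in standard form is (alpha_6, alpha_2, alpha_3, alpha_1, alpha_4, alpha_5). So the algebra is type E_6.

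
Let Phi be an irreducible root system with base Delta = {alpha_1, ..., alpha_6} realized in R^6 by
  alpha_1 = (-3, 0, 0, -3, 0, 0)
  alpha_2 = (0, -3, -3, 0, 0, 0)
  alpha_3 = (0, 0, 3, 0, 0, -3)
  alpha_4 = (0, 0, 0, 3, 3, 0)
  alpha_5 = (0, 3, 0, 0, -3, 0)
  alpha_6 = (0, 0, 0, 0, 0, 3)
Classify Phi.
type B_6

Compute the Cartan integers a_ij = 2(alpha_i, alpha_j)/(alpha_j, alpha_j); the resulting 6x6 Cartan matrix is
[[2, 0, 0, -1, 0, 0], [0, 2, -1, 0, -1, 0], [0, -1, 2, 0, 0, -2], [-1, 0, 0, 2, -1, 0], [0, -1, 0, -1, 2, 0], [0, 0, -1, 0, 0, 2]].
The roots have two lengths (squared-length ratio 2:1); the short ones are alpha_{6}. The associated Dynkin diagram is a chain of 6 nodes with a double edge at one end; the terminal node there is the unique short simple root (B_6), so the type is B_6 (the algebra so(13)).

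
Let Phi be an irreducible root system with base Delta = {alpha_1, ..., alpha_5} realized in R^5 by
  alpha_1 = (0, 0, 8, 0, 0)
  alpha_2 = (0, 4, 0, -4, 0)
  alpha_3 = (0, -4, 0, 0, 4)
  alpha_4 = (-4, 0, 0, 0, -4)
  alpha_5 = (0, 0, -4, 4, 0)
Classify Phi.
C_5 (sp(10))

Compute the Cartan integers a_ij = 2(alpha_i, alpha_j)/(alpha_j, alpha_j); the resulting 5x5 Cartan matrix is
[[2, 0, 0, 0, -2], [0, 2, -1, 0, -1], [0, -1, 2, -1, 0], [0, 0, -1, 2, 0], [-1, -1, 0, 0, 2]].
The roots have two lengths (squared-length ratio 2:1); the short ones are alpha_{2,3,4,5}. The associated Dynkin diagram is a chain of 5 nodes with a double edge at one end; the terminal node there is the unique long simple root (C_5), so the type is C_5 (the algebra sp(10)).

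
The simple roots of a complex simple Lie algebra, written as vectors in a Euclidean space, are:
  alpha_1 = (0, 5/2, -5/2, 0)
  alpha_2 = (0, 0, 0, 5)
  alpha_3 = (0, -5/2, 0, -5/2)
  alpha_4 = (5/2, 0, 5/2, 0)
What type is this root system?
type C_4

Compute the Cartan integers a_ij = 2(alpha_i, alpha_j)/(alpha_j, alpha_j); the resulting 4x4 Cartan matrix is
[[2, 0, -1, -1], [0, 2, -2, 0], [-1, -1, 2, 0], [-1, 0, 0, 2]].
The roots have two lengths (squared-length ratio 2:1); the short ones are alpha_{1,3,4}. The associated Dynkin diagram is a chain of 4 nodes with a double edge at one end; the terminal node there is the unique long simple root (C_4), so the type is C_4 (the algebra sp(8)).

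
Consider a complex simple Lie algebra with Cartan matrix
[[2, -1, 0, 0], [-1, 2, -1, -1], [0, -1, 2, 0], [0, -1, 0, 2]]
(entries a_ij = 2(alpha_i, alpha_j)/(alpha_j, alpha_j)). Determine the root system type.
D_4

The matrix has rank 4 with 2's on the diagonal. Reading the off-diagonal entries as Dynkin edges (a single edge where a_ij = a_ji = -1; a double or triple edge where a_ij * a_ji = 2 or 3), the diagram is a chain of 2 nodes with a fork of two nodes at one end (D_4). One simple-root ordering that puts it in standard form is (alpha_4, alpha_2, alpha_1, alpha_3). So the algebra is type D_4, i.e. so(8).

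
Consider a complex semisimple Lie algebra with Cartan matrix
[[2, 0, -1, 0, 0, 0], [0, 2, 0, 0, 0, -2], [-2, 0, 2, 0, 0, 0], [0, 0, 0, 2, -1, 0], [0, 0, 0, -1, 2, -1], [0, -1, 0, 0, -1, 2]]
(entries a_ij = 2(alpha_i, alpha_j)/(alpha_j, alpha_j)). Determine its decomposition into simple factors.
type B_2 ⊕ type C_4

The diagram associated to this matrix has two connected components: the simple roots {alpha_1, alpha_3} form a chain of 2 nodes with a double edge at one end; the terminal node there is the unique short simple root (B_2), and {alpha_2, alpha_4, alpha_5, alpha_6} form a chain of 4 nodes with a double edge at one end; the terminal node there is the unique long simple root (C_4). A semisimple Lie algebra decomposes uniquely as the direct sum of simple ideals, one per connected component of its Dynkin diagram, so g ≅ B_2 ⊕ C_4 (dimension 10 + 36 = 46).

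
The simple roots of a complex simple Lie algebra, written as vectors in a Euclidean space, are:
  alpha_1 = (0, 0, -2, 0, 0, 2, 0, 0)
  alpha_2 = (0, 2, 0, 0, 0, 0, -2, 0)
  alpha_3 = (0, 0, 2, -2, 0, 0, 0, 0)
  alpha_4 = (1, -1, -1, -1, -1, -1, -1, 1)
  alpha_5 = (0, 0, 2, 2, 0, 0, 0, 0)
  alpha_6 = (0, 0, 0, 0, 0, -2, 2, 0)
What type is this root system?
E6

Compute the Cartan integers a_ij = 2(alpha_i, alpha_j)/(alpha_j, alpha_j); the resulting 6x6 Cartan matrix is
[[2, 0, -1, 0, -1, -1], [0, 2, 0, 0, 0, -1], [-1, 0, 2, 0, 0, 0], [0, 0, 0, 2, -1, 0], [-1, 0, 0, -1, 2, 0], [-1, -1, 0, 0, 0, 2]].
All simple roots have the same length, so the diagram is simply laced. The associated Dynkin diagram is a chain of 5 nodes with one extra node attached to the third node from one end (E_6), so the type is E_6.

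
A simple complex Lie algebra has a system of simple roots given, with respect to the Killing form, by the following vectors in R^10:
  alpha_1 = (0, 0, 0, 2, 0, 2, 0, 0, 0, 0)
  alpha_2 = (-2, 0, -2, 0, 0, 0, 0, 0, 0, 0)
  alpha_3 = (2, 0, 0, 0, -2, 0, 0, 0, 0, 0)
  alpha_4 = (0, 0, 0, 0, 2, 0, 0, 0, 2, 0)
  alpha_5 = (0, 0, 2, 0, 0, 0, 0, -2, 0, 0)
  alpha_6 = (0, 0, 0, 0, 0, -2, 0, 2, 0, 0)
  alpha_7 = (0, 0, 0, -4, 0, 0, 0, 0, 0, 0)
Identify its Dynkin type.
Compute the Cartan integers a_ij = 2(alpha_i, alpha_j)/(alpha_j, alpha_j); the resulting 7x7 Cartan matrix is
[[2, 0, 0, 0, 0, -1, -1], [0, 2, -1, 0, -1, 0, 0], [0, -1, 2, -1, 0, 0, 0], [0, 0, -1, 2, 0, 0, 0], [0, -1, 0, 0, 2, -1, 0], [-1, 0, 0, 0, -1, 2, 0], [-2, 0, 0, 0, 0, 0, 2]].
The roots have two lengths (squared-length ratio 2:1); the short ones are alpha_{1,2,3,4,5,6}. The associated Dynkin diagram is a chain of 7 nodes with a double edge at one end; the terminal node there is the unique long simple root (C_7), so the type is C_7 (the algebra sp(14)).

C_7 (sp(14))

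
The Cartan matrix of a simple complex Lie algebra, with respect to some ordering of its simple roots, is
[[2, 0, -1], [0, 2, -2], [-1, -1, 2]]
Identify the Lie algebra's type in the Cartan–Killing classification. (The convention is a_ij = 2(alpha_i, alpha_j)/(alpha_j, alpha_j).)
C_3

The matrix has rank 3 with 2's on the diagonal. Reading the off-diagonal entries as Dynkin edges (a single edge where a_ij = a_ji = -1; a double or triple edge where a_ij * a_ji = 2 or 3), the diagram is a chain of 3 nodes with a double edge at one end; the terminal node there is the unique long simple root (C_3). One simple-root ordering that puts it in standard form is (alpha_1, alpha_3, alpha_2). So the algebra is type C_3, i.e. sp(6).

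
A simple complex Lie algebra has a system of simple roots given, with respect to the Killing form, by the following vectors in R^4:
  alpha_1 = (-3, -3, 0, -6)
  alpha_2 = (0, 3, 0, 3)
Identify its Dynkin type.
Compute the Cartan integers a_ij = 2(alpha_i, alpha_j)/(alpha_j, alpha_j); the resulting 2x2 Cartan matrix is
[[2, -3], [-1, 2]].
The roots have two lengths (squared-length ratio 3:1); the short ones are alpha_{2}. The associated Dynkin diagram is two nodes joined by a triple edge (G_2), so the type is G_2.

G2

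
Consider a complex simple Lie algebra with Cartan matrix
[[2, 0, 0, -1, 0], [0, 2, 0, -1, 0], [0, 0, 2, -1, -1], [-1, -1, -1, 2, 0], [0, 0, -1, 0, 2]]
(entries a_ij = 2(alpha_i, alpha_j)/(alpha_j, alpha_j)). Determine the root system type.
The matrix has rank 5 with 2's on the diagonal. Reading the off-diagonal entries as Dynkin edges (a single edge where a_ij = a_ji = -1; a double or triple edge where a_ij * a_ji = 2 or 3), the diagram is a chain of 3 nodes with a fork of two nodes at one end (D_5). One simple-root ordering that puts it in standard form is (alpha_5, alpha_3, alpha_4, alpha_2, alpha_1). So the algebra is type D_5, i.e. so(10).

type D_5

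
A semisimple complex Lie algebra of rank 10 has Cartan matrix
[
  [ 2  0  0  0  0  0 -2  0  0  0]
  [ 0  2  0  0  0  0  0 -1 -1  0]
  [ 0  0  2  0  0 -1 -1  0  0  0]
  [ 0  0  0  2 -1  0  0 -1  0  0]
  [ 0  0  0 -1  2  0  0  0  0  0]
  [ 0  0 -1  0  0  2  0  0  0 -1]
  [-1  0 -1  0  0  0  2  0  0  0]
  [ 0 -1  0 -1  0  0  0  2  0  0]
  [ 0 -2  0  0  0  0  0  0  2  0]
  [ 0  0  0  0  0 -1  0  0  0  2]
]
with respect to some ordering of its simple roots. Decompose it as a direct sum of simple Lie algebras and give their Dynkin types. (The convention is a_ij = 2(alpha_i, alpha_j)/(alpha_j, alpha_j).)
type C_5 ⊕ type C_5

The diagram associated to this matrix has two connected components: the simple roots {alpha_1, alpha_3, alpha_6, alpha_7, alpha_10} form a chain of 5 nodes with a double edge at one end; the terminal node there is the unique long simple root (C_5), and {alpha_2, alpha_4, alpha_5, alpha_8, alpha_9} form a chain of 5 nodes with a double edge at one end; the terminal node there is the unique long simple root (C_5). A semisimple Lie algebra decomposes uniquely as the direct sum of simple ideals, one per connected component of its Dynkin diagram, so g ≅ C_5 ⊕ C_5 (dimension 55 + 55 = 110).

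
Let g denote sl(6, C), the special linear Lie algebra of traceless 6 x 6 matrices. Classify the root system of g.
A_5 (sl(6))

This is sl(6), which has dimension 6^2 - 1 = 35 and rank 6 - 1 = 5 (a Cartan subalgebra is the diagonal traceless matrices). In the classification of classical Lie algebras, the special linear algebra sl(n+1) has type A_n; here n = 5, so the Dynkin diagram is a chain of 5 nodes with single edges (A_5). Hence the type is A_5.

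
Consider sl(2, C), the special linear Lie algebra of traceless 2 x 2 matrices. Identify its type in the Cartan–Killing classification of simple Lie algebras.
This is sl(2), which has dimension 2^2 - 1 = 3 and rank 2 - 1 = 1 (a Cartan subalgebra is the diagonal traceless matrices). In the classification of classical Lie algebras, the special linear algebra sl(n+1) has type A_n; here n = 1, so the Dynkin diagram is a chain of 1 nodes with single edges (A_1). Hence the type is A_1.

A1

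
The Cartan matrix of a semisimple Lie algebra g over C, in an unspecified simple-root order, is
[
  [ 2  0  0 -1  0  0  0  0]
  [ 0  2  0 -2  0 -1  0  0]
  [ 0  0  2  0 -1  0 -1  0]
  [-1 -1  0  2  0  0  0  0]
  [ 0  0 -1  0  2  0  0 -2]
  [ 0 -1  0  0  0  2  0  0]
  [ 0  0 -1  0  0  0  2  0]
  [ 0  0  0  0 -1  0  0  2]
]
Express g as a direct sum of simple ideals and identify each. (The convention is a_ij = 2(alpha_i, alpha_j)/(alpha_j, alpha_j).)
type B_4 ⊕ type F_4

The diagram associated to this matrix has two connected components: the simple roots {alpha_3, alpha_5, alpha_7, alpha_8} form a chain of 4 nodes with a double edge at one end; the terminal node there is the unique short simple root (B_4), and {alpha_1, alpha_2, alpha_4, alpha_6} form a chain of 4 nodes with a double edge between the middle two (F_4). A semisimple Lie algebra decomposes uniquely as the direct sum of simple ideals, one per connected component of its Dynkin diagram, so g ≅ B_4 ⊕ F_4 (dimension 36 + 52 = 88).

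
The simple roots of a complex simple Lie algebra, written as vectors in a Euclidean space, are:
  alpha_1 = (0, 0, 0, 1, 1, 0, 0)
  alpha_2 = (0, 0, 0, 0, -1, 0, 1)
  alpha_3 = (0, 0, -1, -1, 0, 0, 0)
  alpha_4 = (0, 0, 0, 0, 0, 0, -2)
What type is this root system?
Compute the Cartan integers a_ij = 2(alpha_i, alpha_j)/(alpha_j, alpha_j); the resulting 4x4 Cartan matrix is
[[2, -1, -1, 0], [-1, 2, 0, -1], [-1, 0, 2, 0], [0, -2, 0, 2]].
The roots have two lengths (squared-length ratio 2:1); the short ones are alpha_{1,2,3}. The associated Dynkin diagram is a chain of 4 nodes with a double edge at one end; the terminal node there is the unique long simple root (C_4), so the type is C_4 (the algebra sp(8)).

C_4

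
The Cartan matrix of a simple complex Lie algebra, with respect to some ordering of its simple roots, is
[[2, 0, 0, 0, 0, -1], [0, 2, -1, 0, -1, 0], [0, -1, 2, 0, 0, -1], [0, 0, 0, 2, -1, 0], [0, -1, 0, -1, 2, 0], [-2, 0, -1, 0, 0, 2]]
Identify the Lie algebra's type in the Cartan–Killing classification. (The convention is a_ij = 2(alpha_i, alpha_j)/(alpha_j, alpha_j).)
B_6

The matrix has rank 6 with 2's on the diagonal. Reading the off-diagonal entries as Dynkin edges (a single edge where a_ij = a_ji = -1; a double or triple edge where a_ij * a_ji = 2 or 3), the diagram is a chain of 6 nodes with a double edge at one end; the terminal node there is the unique short simple root (B_6). One simple-root ordering that puts it in standard form is (alpha_4, alpha_5, alpha_2, alpha_3, alpha_6, alpha_1). So the algebra is type B_6, i.e. so(13).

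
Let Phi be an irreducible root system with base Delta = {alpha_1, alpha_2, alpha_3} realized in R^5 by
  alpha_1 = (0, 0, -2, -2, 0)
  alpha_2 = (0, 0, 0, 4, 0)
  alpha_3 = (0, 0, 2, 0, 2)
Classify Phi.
Compute the Cartan integers a_ij = 2(alpha_i, alpha_j)/(alpha_j, alpha_j); the resulting 3x3 Cartan matrix is
[[2, -1, -1], [-2, 2, 0], [-1, 0, 2]].
The roots have two lengths (squared-length ratio 2:1); the short ones are alpha_{1,3}. The associated Dynkin diagram is a chain of 3 nodes with a double edge at one end; the terminal node there is the unique long simple root (C_3), so the type is C_3 (the algebra sp(6)).

C_3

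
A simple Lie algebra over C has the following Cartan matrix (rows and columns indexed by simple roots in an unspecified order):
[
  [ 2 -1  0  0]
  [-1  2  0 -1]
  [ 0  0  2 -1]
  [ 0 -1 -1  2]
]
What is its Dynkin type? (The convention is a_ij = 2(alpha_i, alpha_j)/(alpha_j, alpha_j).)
A4

The matrix has rank 4 with 2's on the diagonal. Reading the off-diagonal entries as Dynkin edges (a single edge where a_ij = a_ji = -1; a double or triple edge where a_ij * a_ji = 2 or 3), the diagram is a chain of 4 nodes with single edges (A_4). One simple-root ordering that puts it in standard form is (alpha_3, alpha_4, alpha_2, alpha_1). So the algebra is type A_4, i.e. sl(5).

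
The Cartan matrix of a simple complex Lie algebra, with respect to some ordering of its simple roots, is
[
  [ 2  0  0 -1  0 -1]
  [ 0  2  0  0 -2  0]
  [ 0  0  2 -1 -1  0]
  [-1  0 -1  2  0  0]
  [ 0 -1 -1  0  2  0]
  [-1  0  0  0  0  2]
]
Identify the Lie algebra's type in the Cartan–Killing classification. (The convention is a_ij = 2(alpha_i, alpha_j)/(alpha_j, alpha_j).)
C_6 (sp(12))

The matrix has rank 6 with 2's on the diagonal. Reading the off-diagonal entries as Dynkin edges (a single edge where a_ij = a_ji = -1; a double or triple edge where a_ij * a_ji = 2 or 3), the diagram is a chain of 6 nodes with a double edge at one end; the terminal node there is the unique long simple root (C_6). One simple-root ordering that puts it in standard form is (alpha_6, alpha_1, alpha_4, alpha_3, alpha_5, alpha_2). So the algebra is type C_6, i.e. sp(12).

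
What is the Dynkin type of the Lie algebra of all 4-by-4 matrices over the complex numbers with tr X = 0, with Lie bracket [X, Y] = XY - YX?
This is sl(4), which has dimension 4^2 - 1 = 15 and rank 4 - 1 = 3 (a Cartan subalgebra is the diagonal traceless matrices). In the classification of classical Lie algebras, the special linear algebra sl(n+1) has type A_n; here n = 3, so the Dynkin diagram is a chain of 3 nodes with single edges (A_3). Hence the type is A_3.

type A_3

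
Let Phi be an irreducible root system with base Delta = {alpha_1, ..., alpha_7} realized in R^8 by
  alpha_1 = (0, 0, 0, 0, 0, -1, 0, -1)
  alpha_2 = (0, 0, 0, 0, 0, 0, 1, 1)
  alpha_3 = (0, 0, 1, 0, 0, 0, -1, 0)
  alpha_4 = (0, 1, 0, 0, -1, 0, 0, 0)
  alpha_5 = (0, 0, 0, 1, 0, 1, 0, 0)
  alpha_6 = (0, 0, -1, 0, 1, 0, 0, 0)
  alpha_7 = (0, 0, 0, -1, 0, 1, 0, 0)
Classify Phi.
D_7

Compute the Cartan integers a_ij = 2(alpha_i, alpha_j)/(alpha_j, alpha_j); the resulting 7x7 Cartan matrix is
[[2, -1, 0, 0, -1, 0, -1], [-1, 2, -1, 0, 0, 0, 0], [0, -1, 2, 0, 0, -1, 0], [0, 0, 0, 2, 0, -1, 0], [-1, 0, 0, 0, 2, 0, 0], [0, 0, -1, -1, 0, 2, 0], [-1, 0, 0, 0, 0, 0, 2]].
All simple roots have the same length, so the diagram is simply laced. The associated Dynkin diagram is a chain of 5 nodes with a fork of two nodes at one end (D_7), so the type is D_7 (the algebra so(14)).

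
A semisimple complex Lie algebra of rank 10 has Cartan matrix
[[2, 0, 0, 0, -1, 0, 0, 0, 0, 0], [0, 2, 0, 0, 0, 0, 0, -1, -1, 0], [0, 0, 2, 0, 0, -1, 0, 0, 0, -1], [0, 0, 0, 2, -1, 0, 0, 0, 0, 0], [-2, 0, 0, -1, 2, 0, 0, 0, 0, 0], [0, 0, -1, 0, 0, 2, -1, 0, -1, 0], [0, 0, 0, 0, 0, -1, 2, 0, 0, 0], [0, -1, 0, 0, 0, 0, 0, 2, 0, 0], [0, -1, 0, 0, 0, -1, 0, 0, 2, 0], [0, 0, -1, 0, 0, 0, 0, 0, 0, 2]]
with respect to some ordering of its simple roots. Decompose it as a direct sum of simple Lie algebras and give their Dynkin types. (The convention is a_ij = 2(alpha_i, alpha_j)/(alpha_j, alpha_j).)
The diagram associated to this matrix has two connected components: the simple roots {alpha_1, alpha_4, alpha_5} form a chain of 3 nodes with a double edge at one end; the terminal node there is the unique short simple root (B_3), and {alpha_2, alpha_3, alpha_6, alpha_7, alpha_8, alpha_9, alpha_10} form a chain of 6 nodes with one extra node attached to the third node from one end (E_7). A semisimple Lie algebra decomposes uniquely as the direct sum of simple ideals, one per connected component of its Dynkin diagram, so g ≅ B_3 ⊕ E_7 (dimension 21 + 133 = 154).

type B_3 ⊕ type E_7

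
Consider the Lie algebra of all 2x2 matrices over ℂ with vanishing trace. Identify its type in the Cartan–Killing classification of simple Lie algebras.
type A_1

This is sl(2), which has dimension 2^2 - 1 = 3 and rank 2 - 1 = 1 (a Cartan subalgebra is the diagonal traceless matrices). In the classification of classical Lie algebras, the special linear algebra sl(n+1) has type A_n; here n = 1, so the Dynkin diagram is a chain of 1 nodes with single edges (A_1). Hence the type is A_1.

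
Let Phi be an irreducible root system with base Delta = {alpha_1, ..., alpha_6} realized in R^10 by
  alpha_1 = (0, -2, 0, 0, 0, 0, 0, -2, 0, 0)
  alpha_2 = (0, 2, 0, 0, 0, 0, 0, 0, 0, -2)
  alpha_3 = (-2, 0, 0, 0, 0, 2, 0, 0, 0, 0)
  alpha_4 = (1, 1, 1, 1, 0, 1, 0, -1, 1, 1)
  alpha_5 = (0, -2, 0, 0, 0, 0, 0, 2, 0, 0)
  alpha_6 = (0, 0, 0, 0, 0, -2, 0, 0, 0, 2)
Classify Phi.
E_6

Compute the Cartan integers a_ij = 2(alpha_i, alpha_j)/(alpha_j, alpha_j); the resulting 6x6 Cartan matrix is
[[2, -1, 0, 0, 0, 0], [-1, 2, 0, 0, -1, -1], [0, 0, 2, 0, 0, -1], [0, 0, 0, 2, -1, 0], [0, -1, 0, -1, 2, 0], [0, -1, -1, 0, 0, 2]].
All simple roots have the same length, so the diagram is simply laced. The associated Dynkin diagram is a chain of 5 nodes with one extra node attached to the third node from one end (E_6), so the type is E_6.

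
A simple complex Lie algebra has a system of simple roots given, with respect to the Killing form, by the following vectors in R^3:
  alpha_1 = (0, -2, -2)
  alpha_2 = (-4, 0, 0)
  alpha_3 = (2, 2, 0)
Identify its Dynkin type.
type C_3

Compute the Cartan integers a_ij = 2(alpha_i, alpha_j)/(alpha_j, alpha_j); the resulting 3x3 Cartan matrix is
[[2, 0, -1], [0, 2, -2], [-1, -1, 2]].
The roots have two lengths (squared-length ratio 2:1); the short ones are alpha_{1,3}. The associated Dynkin diagram is a chain of 3 nodes with a double edge at one end; the terminal node there is the unique long simple root (C_3), so the type is C_3 (the algebra sp(6)).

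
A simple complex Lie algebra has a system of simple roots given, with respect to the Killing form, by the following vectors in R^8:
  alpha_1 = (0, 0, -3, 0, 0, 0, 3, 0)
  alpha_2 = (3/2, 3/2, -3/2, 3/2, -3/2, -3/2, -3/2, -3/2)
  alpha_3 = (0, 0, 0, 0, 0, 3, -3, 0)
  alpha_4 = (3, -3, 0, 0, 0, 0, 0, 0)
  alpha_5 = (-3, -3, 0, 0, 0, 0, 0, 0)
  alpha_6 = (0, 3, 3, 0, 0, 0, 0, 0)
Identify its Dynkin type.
type E_6

Compute the Cartan integers a_ij = 2(alpha_i, alpha_j)/(alpha_j, alpha_j); the resulting 6x6 Cartan matrix is
[[2, 0, -1, 0, 0, -1], [0, 2, 0, 0, -1, 0], [-1, 0, 2, 0, 0, 0], [0, 0, 0, 2, 0, -1], [0, -1, 0, 0, 2, -1], [-1, 0, 0, -1, -1, 2]].
All simple roots have the same length, so the diagram is simply laced. The associated Dynkin diagram is a chain of 5 nodes with one extra node attached to the third node from one end (E_6), so the type is E_6.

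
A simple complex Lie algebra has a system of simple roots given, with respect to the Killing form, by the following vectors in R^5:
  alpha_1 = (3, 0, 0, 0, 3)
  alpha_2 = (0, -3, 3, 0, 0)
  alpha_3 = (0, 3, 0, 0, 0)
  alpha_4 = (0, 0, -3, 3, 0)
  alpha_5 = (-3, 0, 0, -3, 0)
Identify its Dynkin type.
Compute the Cartan integers a_ij = 2(alpha_i, alpha_j)/(alpha_j, alpha_j); the resulting 5x5 Cartan matrix is
[[2, 0, 0, 0, -1], [0, 2, -2, -1, 0], [0, -1, 2, 0, 0], [0, -1, 0, 2, -1], [-1, 0, 0, -1, 2]].
The roots have two lengths (squared-length ratio 2:1); the short ones are alpha_{3}. The associated Dynkin diagram is a chain of 5 nodes with a double edge at one end; the terminal node there is the unique short simple root (B_5), so the type is B_5 (the algebra so(11)).

B5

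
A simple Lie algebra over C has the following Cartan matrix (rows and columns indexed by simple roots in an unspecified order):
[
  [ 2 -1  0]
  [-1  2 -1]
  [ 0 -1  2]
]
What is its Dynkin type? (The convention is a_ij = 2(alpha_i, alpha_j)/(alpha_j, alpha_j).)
The matrix has rank 3 with 2's on the diagonal. Reading the off-diagonal entries as Dynkin edges (a single edge where a_ij = a_ji = -1; a double or triple edge where a_ij * a_ji = 2 or 3), the diagram is a chain of 3 nodes with single edges (A_3). One simple-root ordering that puts it in standard form is (alpha_3, alpha_2, alpha_1). So the algebra is type A_3, i.e. sl(4).

A_3 (sl(4))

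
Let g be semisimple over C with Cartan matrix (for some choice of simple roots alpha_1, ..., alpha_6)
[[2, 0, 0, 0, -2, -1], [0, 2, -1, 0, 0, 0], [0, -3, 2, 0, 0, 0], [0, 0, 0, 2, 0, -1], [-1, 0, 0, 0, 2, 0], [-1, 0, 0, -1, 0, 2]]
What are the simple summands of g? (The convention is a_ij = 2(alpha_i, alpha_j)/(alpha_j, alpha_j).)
The diagram associated to this matrix has two connected components: the simple roots {alpha_1, alpha_4, alpha_5, alpha_6} form a chain of 4 nodes with a double edge at one end; the terminal node there is the unique short simple root (B_4), and {alpha_2, alpha_3} form two nodes joined by a triple edge (G_2). A semisimple Lie algebra decomposes uniquely as the direct sum of simple ideals, one per connected component of its Dynkin diagram, so g ≅ B_4 ⊕ G_2 (dimension 36 + 14 = 50).

type B_4 + type G_2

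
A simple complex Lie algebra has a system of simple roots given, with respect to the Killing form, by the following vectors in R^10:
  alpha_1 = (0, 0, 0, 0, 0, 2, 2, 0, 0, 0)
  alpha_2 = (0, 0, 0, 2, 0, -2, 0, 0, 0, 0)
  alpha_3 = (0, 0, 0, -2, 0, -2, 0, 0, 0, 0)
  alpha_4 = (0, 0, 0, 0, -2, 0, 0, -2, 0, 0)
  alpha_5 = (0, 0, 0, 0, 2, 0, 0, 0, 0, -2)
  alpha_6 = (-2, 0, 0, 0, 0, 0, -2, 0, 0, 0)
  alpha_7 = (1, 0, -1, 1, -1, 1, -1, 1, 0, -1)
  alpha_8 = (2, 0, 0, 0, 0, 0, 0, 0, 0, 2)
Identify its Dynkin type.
E8

Compute the Cartan integers a_ij = 2(alpha_i, alpha_j)/(alpha_j, alpha_j); the resulting 8x8 Cartan matrix is
[[2, -1, -1, 0, 0, -1, 0, 0], [-1, 2, 0, 0, 0, 0, 0, 0], [-1, 0, 2, 0, 0, 0, -1, 0], [0, 0, 0, 2, -1, 0, 0, 0], [0, 0, 0, -1, 2, 0, 0, -1], [-1, 0, 0, 0, 0, 2, 0, -1], [0, 0, -1, 0, 0, 0, 2, 0], [0, 0, 0, 0, -1, -1, 0, 2]].
All simple roots have the same length, so the diagram is simply laced. The associated Dynkin diagram is a chain of 7 nodes with one extra node attached to the third node from one end (E_8), so the type is E_8.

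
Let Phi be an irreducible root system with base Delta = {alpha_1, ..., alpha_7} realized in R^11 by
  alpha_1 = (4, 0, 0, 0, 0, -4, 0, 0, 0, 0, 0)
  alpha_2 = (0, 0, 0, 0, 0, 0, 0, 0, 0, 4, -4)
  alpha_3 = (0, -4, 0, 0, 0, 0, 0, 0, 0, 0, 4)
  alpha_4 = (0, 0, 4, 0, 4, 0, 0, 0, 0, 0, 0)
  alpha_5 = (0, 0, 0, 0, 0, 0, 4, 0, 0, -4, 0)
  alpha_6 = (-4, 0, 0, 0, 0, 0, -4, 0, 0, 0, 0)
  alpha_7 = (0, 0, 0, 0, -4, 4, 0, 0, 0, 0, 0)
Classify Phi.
A_7 (sl(8))

Compute the Cartan integers a_ij = 2(alpha_i, alpha_j)/(alpha_j, alpha_j); the resulting 7x7 Cartan matrix is
[[2, 0, 0, 0, 0, -1, -1], [0, 2, -1, 0, -1, 0, 0], [0, -1, 2, 0, 0, 0, 0], [0, 0, 0, 2, 0, 0, -1], [0, -1, 0, 0, 2, -1, 0], [-1, 0, 0, 0, -1, 2, 0], [-1, 0, 0, -1, 0, 0, 2]].
All simple roots have the same length, so the diagram is simply laced. The associated Dynkin diagram is a chain of 7 nodes with single edges (A_7), so the type is A_7 (the algebra sl(8)).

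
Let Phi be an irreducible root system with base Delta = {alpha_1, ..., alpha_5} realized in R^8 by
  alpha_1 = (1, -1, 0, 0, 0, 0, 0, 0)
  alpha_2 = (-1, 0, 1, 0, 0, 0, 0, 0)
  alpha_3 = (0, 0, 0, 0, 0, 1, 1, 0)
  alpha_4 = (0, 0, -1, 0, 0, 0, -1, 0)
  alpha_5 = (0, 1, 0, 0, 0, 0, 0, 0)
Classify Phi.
B_5

Compute the Cartan integers a_ij = 2(alpha_i, alpha_j)/(alpha_j, alpha_j); the resulting 5x5 Cartan matrix is
[[2, -1, 0, 0, -2], [-1, 2, 0, -1, 0], [0, 0, 2, -1, 0], [0, -1, -1, 2, 0], [-1, 0, 0, 0, 2]].
The roots have two lengths (squared-length ratio 2:1); the short ones are alpha_{5}. The associated Dynkin diagram is a chain of 5 nodes with a double edge at one end; the terminal node there is the unique short simple root (B_5), so the type is B_5 (the algebra so(11)).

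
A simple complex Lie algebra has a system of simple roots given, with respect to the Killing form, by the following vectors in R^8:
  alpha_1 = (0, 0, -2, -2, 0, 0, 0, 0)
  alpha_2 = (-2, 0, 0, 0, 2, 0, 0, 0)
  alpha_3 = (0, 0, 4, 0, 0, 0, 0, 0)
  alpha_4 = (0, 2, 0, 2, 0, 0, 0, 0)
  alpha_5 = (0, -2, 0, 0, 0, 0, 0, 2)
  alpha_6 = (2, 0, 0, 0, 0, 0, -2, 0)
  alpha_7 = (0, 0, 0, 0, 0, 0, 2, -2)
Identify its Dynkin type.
C_7

Compute the Cartan integers a_ij = 2(alpha_i, alpha_j)/(alpha_j, alpha_j); the resulting 7x7 Cartan matrix is
[[2, 0, -1, -1, 0, 0, 0], [0, 2, 0, 0, 0, -1, 0], [-2, 0, 2, 0, 0, 0, 0], [-1, 0, 0, 2, -1, 0, 0], [0, 0, 0, -1, 2, 0, -1], [0, -1, 0, 0, 0, 2, -1], [0, 0, 0, 0, -1, -1, 2]].
The roots have two lengths (squared-length ratio 2:1); the short ones are alpha_{1,2,4,5,6,7}. The associated Dynkin diagram is a chain of 7 nodes with a double edge at one end; the terminal node there is the unique long simple root (C_7), so the type is C_7 (the algebra sp(14)).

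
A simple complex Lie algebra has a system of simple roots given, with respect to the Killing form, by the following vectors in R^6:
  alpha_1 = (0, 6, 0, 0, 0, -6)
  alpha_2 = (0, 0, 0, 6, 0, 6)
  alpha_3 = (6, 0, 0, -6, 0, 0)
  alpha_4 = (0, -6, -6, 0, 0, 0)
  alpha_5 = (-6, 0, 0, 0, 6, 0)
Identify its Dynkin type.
A5

Compute the Cartan integers a_ij = 2(alpha_i, alpha_j)/(alpha_j, alpha_j); the resulting 5x5 Cartan matrix is
[[2, -1, 0, -1, 0], [-1, 2, -1, 0, 0], [0, -1, 2, 0, -1], [-1, 0, 0, 2, 0], [0, 0, -1, 0, 2]].
All simple roots have the same length, so the diagram is simply laced. The associated Dynkin diagram is a chain of 5 nodes with single edges (A_5), so the type is A_5 (the algebra sl(6)).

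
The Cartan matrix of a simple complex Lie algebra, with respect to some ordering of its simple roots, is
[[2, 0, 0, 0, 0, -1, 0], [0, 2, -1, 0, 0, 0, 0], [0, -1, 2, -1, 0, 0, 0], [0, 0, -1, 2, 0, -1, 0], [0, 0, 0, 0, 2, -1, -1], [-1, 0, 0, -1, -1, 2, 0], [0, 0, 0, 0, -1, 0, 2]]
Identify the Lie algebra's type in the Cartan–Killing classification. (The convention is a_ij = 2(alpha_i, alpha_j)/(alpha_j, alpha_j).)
E_7

The matrix has rank 7 with 2's on the diagonal. Reading the off-diagonal entries as Dynkin edges (a single edge where a_ij = a_ji = -1; a double or triple edge where a_ij * a_ji = 2 or 3), the diagram is a chain of 6 nodes with one extra node attached to the third node from one end (E_7). One simple-root ordering that puts it in standard form is (alpha_7, alpha_1, alpha_5, alpha_6, alpha_4, alpha_3, alpha_2). So the algebra is type E_7.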